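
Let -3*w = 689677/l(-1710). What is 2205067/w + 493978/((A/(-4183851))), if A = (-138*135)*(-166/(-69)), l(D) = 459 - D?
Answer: 237455548852028771/5151887190 ≈ 4.6091e+7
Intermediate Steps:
A = -44820 (A = -(-3092580)*(-1)/69 = -18630*166/69 = -44820)
w = -689677/6507 (w = -689677/(3*(459 - 1*(-1710))) = -689677/(3*(459 + 1710)) = -689677/(3*2169) = -⅓*689677/2169 = -689677/6507 ≈ -105.99)
2205067/w + 493978/((A/(-4183851))) = 2205067/(-689677/6507) + 493978/((-44820/(-4183851))) = 2205067*(-6507/689677) + 493978/((-44820*(-1/4183851))) = -14348370969/689677 + 493978/(14940/1394617) = -14348370969/689677 + 493978*(1394617/14940) = -14348370969/689677 + 344455058213/7470 = 237455548852028771/5151887190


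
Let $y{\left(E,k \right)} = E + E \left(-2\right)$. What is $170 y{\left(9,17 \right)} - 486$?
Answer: $-2016$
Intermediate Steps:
$y{\left(E,k \right)} = - E$ ($y{\left(E,k \right)} = E - 2 E = - E$)
$170 y{\left(9,17 \right)} - 486 = 170 \left(\left(-1\right) 9\right) - 486 = 170 \left(-9\right) - 486 = -1530 - 486 = -2016$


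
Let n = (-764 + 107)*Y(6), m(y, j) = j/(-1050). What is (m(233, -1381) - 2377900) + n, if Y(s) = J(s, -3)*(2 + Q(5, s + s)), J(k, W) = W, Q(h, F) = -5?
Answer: -2503002269/1050 ≈ -2.3838e+6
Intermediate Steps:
m(y, j) = -j/1050 (m(y, j) = j*(-1/1050) = -j/1050)
Y(s) = 9 (Y(s) = -3*(2 - 5) = -3*(-3) = 9)
n = -5913 (n = (-764 + 107)*9 = -657*9 = -5913)
(m(233, -1381) - 2377900) + n = (-1/1050*(-1381) - 2377900) - 5913 = (1381/1050 - 2377900) - 5913 = -2496793619/1050 - 5913 = -2503002269/1050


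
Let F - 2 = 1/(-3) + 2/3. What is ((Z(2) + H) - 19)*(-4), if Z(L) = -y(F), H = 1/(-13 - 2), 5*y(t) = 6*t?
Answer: 1312/15 ≈ 87.467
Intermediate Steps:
F = 7/3 (F = 2 + (1/(-3) + 2/3) = 2 + (1*(-⅓) + 2*(⅓)) = 2 + (-⅓ + ⅔) = 2 + ⅓ = 7/3 ≈ 2.3333)
y(t) = 6*t/5 (y(t) = (6*t)/5 = 6*t/5)
H = -1/15 (H = 1/(-15) = -1/15 ≈ -0.066667)
Z(L) = -14/5 (Z(L) = -6*7/(5*3) = -1*14/5 = -14/5)
((Z(2) + H) - 19)*(-4) = ((-14/5 - 1/15) - 19)*(-4) = (-43/15 - 19)*(-4) = -328/15*(-4) = 1312/15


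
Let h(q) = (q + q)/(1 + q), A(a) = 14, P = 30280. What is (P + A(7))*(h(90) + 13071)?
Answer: 36038984454/91 ≈ 3.9603e+8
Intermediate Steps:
h(q) = 2*q/(1 + q) (h(q) = (2*q)/(1 + q) = 2*q/(1 + q))
(P + A(7))*(h(90) + 13071) = (30280 + 14)*(2*90/(1 + 90) + 13071) = 30294*(2*90/91 + 13071) = 30294*(2*90*(1/91) + 13071) = 30294*(180/91 + 13071) = 30294*(1189641/91) = 36038984454/91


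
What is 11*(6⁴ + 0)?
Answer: 14256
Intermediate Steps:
11*(6⁴ + 0) = 11*(1296 + 0) = 11*1296 = 14256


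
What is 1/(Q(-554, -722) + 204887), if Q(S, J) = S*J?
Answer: 1/604875 ≈ 1.6532e-6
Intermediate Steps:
Q(S, J) = J*S
1/(Q(-554, -722) + 204887) = 1/(-722*(-554) + 204887) = 1/(399988 + 204887) = 1/604875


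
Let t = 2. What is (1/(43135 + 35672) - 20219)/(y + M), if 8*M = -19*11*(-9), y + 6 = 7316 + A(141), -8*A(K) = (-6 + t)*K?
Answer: -12747189856/4801316475 ≈ -2.6549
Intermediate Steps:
A(K) = K/2 (A(K) = -(-6 + 2)*K/8 = -(-1)*K/2 = K/2)
y = 14761/2 (y = -6 + (7316 + (1/2)*141) = -6 + (7316 + 141/2) = -6 + 14773/2 = 14761/2 ≈ 7380.5)
M = 1881/8 (M = (-19*11*(-9))/8 = (-209*(-9))/8 = (1/8)*1881 = 1881/8 ≈ 235.13)
(1/(43135 + 35672) - 20219)/(y + M) = (1/(43135 + 35672) - 20219)/(14761/2 + 1881/8) = (1/78807 - 20219)/(60925/8) = (1/78807 - 20219)*(8/60925) = -1593398732/78807*8/60925 = -12747189856/4801316475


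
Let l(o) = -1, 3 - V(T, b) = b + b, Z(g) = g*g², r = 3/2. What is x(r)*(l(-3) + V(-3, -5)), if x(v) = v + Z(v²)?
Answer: 2475/16 ≈ 154.69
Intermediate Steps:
r = 3/2 (r = 3*(½) = 3/2 ≈ 1.5000)
Z(g) = g³
x(v) = v + v⁶ (x(v) = v + (v²)³ = v + v⁶)
V(T, b) = 3 - 2*b (V(T, b) = 3 - (b + b) = 3 - 2*b)
x(r)*(l(-3) + V(-3, -5)) = (3/2 + (3/2)⁶)*(-1 + (3 - 2*(-5))) = (3/2 + 729/64)*(-1 + (3 + 10)) = 825*(-1 + 13)/64 = (825/64)*12 = 2475/16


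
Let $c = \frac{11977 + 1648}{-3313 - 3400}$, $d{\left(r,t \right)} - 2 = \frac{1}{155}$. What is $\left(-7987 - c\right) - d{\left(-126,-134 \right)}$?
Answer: $- \frac{8310569173}{1040515} \approx -7987.0$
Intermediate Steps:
$d{\left(r,t \right)} = \frac{311}{155}$ ($d{\left(r,t \right)} = 2 + \frac{1}{155} = \frac{311}{155}$)
$c = - \frac{13625}{6713}$ ($c = \frac{13625}{-6713} = 13625 \left(- \frac{1}{6713}\right) = - \frac{13625}{6713} \approx -2.0296$)
$\left(-7987 - c\right) - d{\left(-126,-134 \right)} = \left(-7987 - - \frac{13625}{6713}\right) - \frac{311}{155} = \left(-7987 + \frac{13625}{6713}\right) - \frac{311}{155} = - \frac{53603106}{6713} - \frac{311}{155} = - \frac{8310569173}{1040515}$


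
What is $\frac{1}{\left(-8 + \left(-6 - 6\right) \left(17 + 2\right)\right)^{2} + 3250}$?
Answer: $\frac{1}{58946} \approx 1.6965 \cdot 10^{-5}$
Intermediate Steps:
$\frac{1}{\left(-8 + \left(-6 - 6\right) \left(17 + 2\right)\right)^{2} + 3250} = \frac{1}{\left(-8 - 228\right)^{2} + 3250} = \frac{1}{\left(-236\right)^{2} + 3250} = \frac{1}{55696 + 3250} = \frac{1}{58946}$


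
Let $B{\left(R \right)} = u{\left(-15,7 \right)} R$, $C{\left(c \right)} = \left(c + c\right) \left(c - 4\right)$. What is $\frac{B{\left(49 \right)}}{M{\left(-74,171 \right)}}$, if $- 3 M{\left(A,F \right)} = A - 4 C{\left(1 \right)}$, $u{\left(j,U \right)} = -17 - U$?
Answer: $- \frac{1764}{25} \approx -70.56$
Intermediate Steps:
$C{\left(c \right)} = 2 c \left(-4 + c\right)$
$B{\left(R \right)} = - 24 R$ ($B{\left(R \right)} = \left(-17 - 7\right) R = - 24 R$)
$M{\left(A,F \right)} = -8 - \frac{A}{3}$ ($M{\left(A,F \right)} = - \frac{A - 4 \cdot 2 \cdot 1 \left(-4 + 1\right)}{3} = - \frac{A - 4 \cdot 2 \cdot 1 \left(-3\right)}{3} = - \frac{A - -24}{3} = - \frac{A + 24}{3} = - \frac{24 + A}{3} = -8 - \frac{A}{3}$)
$\frac{B{\left(49 \right)}}{M{\left(-74,171 \right)}} = \frac{\left(-24\right) 49}{-8 - - \frac{74}{3}} = - \frac{1176}{-8 + \frac{74}{3}} = - \frac{1176}{\frac{50}{3}} = \left(-1176\right) \frac{3}{50} = - \frac{1764}{25}$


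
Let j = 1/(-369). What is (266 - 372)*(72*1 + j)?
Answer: -2816102/369 ≈ -7631.7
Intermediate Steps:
j = -1/369 ≈ -0.0027100
(266 - 372)*(72*1 + j) = (266 - 372)*(72*1 - 1/369) = -106*(72 - 1/369) = -106*26567/369 = -2816102/369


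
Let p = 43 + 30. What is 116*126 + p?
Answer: 14689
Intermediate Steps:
p = 73
116*126 + p = 116*126 + 73 = 14616 + 73 = 14689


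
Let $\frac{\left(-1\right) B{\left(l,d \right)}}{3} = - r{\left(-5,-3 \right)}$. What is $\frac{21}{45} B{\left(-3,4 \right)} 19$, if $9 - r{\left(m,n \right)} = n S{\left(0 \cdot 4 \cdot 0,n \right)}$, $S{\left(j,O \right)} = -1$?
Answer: $\frac{798}{5} \approx 159.6$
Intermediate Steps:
$r{\left(m,n \right)} = 9 + n$ ($r{\left(m,n \right)} = 9 - n \left(-1\right) = 9 - - n = 9 + n$)
$B{\left(l,d \right)} = 18$ ($B{\left(l,d \right)} = - 3 \left(- (9 - 3)\right) = - 3 \left(\left(-1\right) 6\right) = \left(-3\right) \left(-6\right) = 18$)
$\frac{21}{45} B{\left(-3,4 \right)} 19 = \frac{21}{45} \cdot 18 \cdot 19 = 21 \cdot \frac{1}{45} \cdot 18 \cdot 19 = \frac{7}{15} \cdot 18 \cdot 19 = \frac{42}{5} \cdot 19 = \frac{798}{5}$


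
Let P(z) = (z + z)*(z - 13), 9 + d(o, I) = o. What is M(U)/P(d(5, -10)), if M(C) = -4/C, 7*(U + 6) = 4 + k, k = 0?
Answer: 7/1292 ≈ 0.0054180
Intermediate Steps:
d(o, I) = -9 + o
P(z) = 2*z*(-13 + z) (P(z) = (2*z)*(-13 + z) = 2*z*(-13 + z))
U = -38/7 (U = -6 + (4 + 0)/7 = -6 + (⅐)*4 = -6 + 4/7 = -38/7 ≈ -5.4286)
M(U)/P(d(5, -10)) = (-4/(-38/7))/((2*(-9 + 5)*(-13 + (-9 + 5)))) = (-4*(-7/38))/((2*(-4)*(-13 - 4))) = (14/19)/(2*(-4)*(-17)) = (14/19)/136 = (1/136)*(14/19) = 7/1292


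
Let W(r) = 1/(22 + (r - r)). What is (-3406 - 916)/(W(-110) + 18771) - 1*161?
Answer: -66582127/412963 ≈ -161.23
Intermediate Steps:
W(r) = 1/22 (W(r) = 1/(22 + 0) = 1/22)
(-3406 - 916)/(W(-110) + 18771) - 1*161 = (-3406 - 916)/(1/22 + 18771) - 1*161 = -4322/412963/22 - 161 = -4322*22/412963 - 161 = -95084/412963 - 161 = -66582127/412963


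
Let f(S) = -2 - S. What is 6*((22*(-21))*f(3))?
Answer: 13860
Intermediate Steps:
6*((22*(-21))*f(3)) = 6*((22*(-21))*(-2 - 1*3)) = 6*(-462*(-2 - 3)) = 6*(-462*(-5)) = 6*2310 = 13860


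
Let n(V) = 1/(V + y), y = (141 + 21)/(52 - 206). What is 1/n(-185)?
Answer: -14326/77 ≈ -186.05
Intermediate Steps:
y = -81/77 (y = 162/(-154) = 162*(-1/154) = -81/77 ≈ -1.0519)
n(V) = 1/(-81/77 + V) (n(V) = 1/(V - 81/77) = 1/(-81/77 + V))
1/n(-185) = 1/(77/(-81 + 77*(-185))) = 1/(77/(-81 - 14245)) = 1/(77/(-14326)) = 1/(77*(-1/14326)) = 1/(-77/14326) = -14326/77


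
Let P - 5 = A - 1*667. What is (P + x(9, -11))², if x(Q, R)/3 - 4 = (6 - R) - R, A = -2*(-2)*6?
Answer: 293764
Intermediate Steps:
A = 24 (A = 4*6 = 24)
x(Q, R) = 30 - 6*R (x(Q, R) = 12 + 3*((6 - R) - R) = 12 + 3*(6 - 2*R) = 12 + (18 - 6*R) = 30 - 6*R)
P = -638 (P = 5 + (24 - 1*667) = 5 + (24 - 667) = 5 - 643 = -638)
(P + x(9, -11))² = (-638 + (30 - 6*(-11)))² = (-638 + (30 + 66))² = (-638 + 96)² = (-542)² = 293764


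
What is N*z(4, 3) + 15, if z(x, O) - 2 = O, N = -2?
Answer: 5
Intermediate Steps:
z(x, O) = 2 + O
N*z(4, 3) + 15 = -2*(2 + 3) + 15 = -2*5 + 15 = -10 + 15 = 5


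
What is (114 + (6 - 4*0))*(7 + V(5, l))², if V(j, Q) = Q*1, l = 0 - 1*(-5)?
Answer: 17280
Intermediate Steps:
l = 5 (l = 0 + 5 = 5)
V(j, Q) = Q
(114 + (6 - 4*0))*(7 + V(5, l))² = (114 + (6 - 4*0))*(7 + 5)² = (114 + (6 + 0))*12² = (114 + 6)*144 = 120*144 = 17280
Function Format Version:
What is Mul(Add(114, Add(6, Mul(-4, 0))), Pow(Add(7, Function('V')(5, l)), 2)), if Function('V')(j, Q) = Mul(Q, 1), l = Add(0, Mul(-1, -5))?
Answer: 17280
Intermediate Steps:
l = 5 (l = Add(0, 5) = 5)
Function('V')(j, Q) = Q
Mul(Add(114, Add(6, Mul(-4, 0))), Pow(Add(7, Function('V')(5, l)), 2)) = Mul(Add(114, Add(6, Mul(-4, 0))), Pow(Add(7, 5), 2)) = Mul(Add(114, Add(6, 0)), Pow(12, 2)) = Mul(Add(114, 6), 144) = Mul(120, 144) = 17280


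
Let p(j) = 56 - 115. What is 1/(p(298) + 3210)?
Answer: 1/3151 ≈ 0.00031736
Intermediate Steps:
p(j) = -59
1/(p(298) + 3210) = 1/(-59 + 3210) = 1/3151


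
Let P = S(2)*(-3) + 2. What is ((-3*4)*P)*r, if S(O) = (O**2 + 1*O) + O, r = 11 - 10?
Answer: 264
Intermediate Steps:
r = 1
S(O) = O**2 + 2*O (S(O) = (O**2 + O) + O = (O + O**2) + O = O**2 + 2*O)
P = -22 (P = (2*(2 + 2))*(-3) + 2 = (2*4)*(-3) + 2 = 8*(-3) + 2 = -24 + 2 = -22)
((-3*4)*P)*r = (-3*4*(-22))*1 = -12*(-22)*1 = 264*1 = 264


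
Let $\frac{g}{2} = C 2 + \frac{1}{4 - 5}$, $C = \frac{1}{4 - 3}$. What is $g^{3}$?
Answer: $8$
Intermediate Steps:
$C = 1$ ($C = 1^{-1} = 1$)
$g = 2$ ($g = 2 \left(1 \cdot 2 + \frac{1}{4 - 5}\right) = 2 \left(2 + \frac{1}{-1}\right) = 2 \left(2 - 1\right) = 2 \cdot 1 = 2$)
$g^{3} = 2^{3} = 8$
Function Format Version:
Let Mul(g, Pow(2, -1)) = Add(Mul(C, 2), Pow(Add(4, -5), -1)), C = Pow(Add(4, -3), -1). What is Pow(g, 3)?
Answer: 8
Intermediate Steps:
C = 1 (C = Pow(1, -1) = 1)
g = 2 (g = Mul(2, Add(Mul(1, 2), Pow(Add(4, -5), -1))) = Mul(2, Add(2, Pow(-1, -1))) = Mul(2, Add(2, -1)) = Mul(2, 1) = 2)
Pow(g, 3) = Pow(2, 3) = 8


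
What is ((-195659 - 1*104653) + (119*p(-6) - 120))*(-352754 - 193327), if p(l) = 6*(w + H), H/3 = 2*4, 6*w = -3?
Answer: 154897513893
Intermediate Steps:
w = -½ (w = (⅙)*(-3) = -½ ≈ -0.50000)
H = 24 (H = 3*(2*4) = 3*8 = 24)
p(l) = 141 (p(l) = 6*(-½ + 24) = 6*(47/2) = 141)
((-195659 - 1*104653) + (119*p(-6) - 120))*(-352754 - 193327) = ((-195659 - 1*104653) + (119*141 - 120))*(-352754 - 193327) = ((-195659 - 104653) + (16779 - 120))*(-546081) = (-300312 + 16659)*(-546081) = -283653*(-546081) = 154897513893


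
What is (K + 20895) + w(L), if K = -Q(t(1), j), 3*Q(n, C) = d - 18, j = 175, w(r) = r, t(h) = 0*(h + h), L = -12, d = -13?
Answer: 62680/3 ≈ 20893.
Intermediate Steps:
t(h) = 0 (t(h) = 0*(2*h) = 0)
Q(n, C) = -31/3 (Q(n, C) = (-13 - 18)/3 = (⅓)*(-31) = -31/3)
K = 31/3 (K = -1*(-31/3) = 31/3 ≈ 10.333)
(K + 20895) + w(L) = (31/3 + 20895) - 12 = 62716/3 - 12 = 62680/3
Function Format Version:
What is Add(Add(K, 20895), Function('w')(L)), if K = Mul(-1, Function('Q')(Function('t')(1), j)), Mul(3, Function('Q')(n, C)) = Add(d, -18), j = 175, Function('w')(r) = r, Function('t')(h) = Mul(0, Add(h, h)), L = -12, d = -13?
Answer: Rational(62680, 3) ≈ 20893.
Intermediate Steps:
Function('t')(h) = 0 (Function('t')(h) = Mul(0, Mul(2, h)) = 0)
Function('Q')(n, C) = Rational(-31, 3) (Function('Q')(n, C) = Mul(Rational(1, 3), Add(-13, -18)) = Mul(Rational(1, 3), -31) = Rational(-31, 3))
K = Rational(31, 3) (K = Mul(-1, Rational(-31, 3)) = Rational(31, 3) ≈ 10.333)
Add(Add(K, 20895), Function('w')(L)) = Add(Add(Rational(31, 3), 20895), -12) = Add(Rational(62716, 3), -12) = Rational(62680, 3)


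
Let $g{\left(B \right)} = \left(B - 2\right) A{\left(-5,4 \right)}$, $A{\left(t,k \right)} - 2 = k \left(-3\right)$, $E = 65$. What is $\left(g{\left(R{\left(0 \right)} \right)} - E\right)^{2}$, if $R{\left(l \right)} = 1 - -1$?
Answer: $4225$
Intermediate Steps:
$R{\left(l \right)} = 2$ ($R{\left(l \right)} = 1 + 1 = 2$)
$A{\left(t,k \right)} = 2 - 3 k$ ($A{\left(t,k \right)} = 2 + k \left(-3\right) = 2 - 3 k$)
$g{\left(B \right)} = 20 - 10 B$ ($g{\left(B \right)} = \left(B - 2\right) \left(2 - 12\right) = \left(-2 + B\right) \left(2 - 12\right) = \left(-2 + B\right) \left(-10\right) = 20 - 10 B$)
$\left(g{\left(R{\left(0 \right)} \right)} - E\right)^{2} = \left(\left(20 - 20\right) - 65\right)^{2} = \left(0 - 65\right)^{2} = \left(-65\right)^{2} = 4225$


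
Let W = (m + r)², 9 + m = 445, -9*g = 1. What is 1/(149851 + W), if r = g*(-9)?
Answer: 1/340820 ≈ 2.9341e-6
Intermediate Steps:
g = -⅑ (g = -⅑*1 = -⅑ ≈ -0.11111)
m = 436 (m = -9 + 445 = 436)
r = 1 (r = -⅑*(-9) = 1)
W = 190969 (W = (436 + 1)² = 437² = 190969)
1/(149851 + W) = 1/(149851 + 190969) = 1/340820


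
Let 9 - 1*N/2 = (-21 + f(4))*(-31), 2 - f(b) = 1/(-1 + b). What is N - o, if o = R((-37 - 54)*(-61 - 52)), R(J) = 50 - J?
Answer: 27157/3 ≈ 9052.3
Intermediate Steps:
f(b) = 2 - 1/(-1 + b)
N = -3542/3 (N = 18 - 2*(-21 + (-3 + 2*4)/(-1 + 4))*(-31) = 18 - 2*(-21 + (-3 + 8)/3)*(-31) = 18 - 2*(-21 + (⅓)*5)*(-31) = 18 - 2*(-21 + 5/3)*(-31) = 18 - (-116)*(-31)/3 = 18 - 2*1798/3 = 18 - 3596/3 = -3542/3 ≈ -1180.7)
o = -10233 (o = 50 - (-37 - 54)*(-61 - 52) = 50 - (-91)*(-113) = 50 - 1*10283 = 50 - 10283 = -10233)
N - o = -3542/3 - 1*(-10233) = -3542/3 + 10233 = 27157/3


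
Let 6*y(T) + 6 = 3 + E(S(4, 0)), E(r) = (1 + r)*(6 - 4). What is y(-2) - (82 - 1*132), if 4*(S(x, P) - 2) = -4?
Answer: 301/6 ≈ 50.167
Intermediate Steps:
S(x, P) = 1 (S(x, P) = 2 + (1/4)*(-4) = 2 - 1 = 1)
E(r) = 2 + 2*r (E(r) = (1 + r)*2 = 2 + 2*r)
y(T) = 1/6 (y(T) = -1 + (3 + (2 + 2*1))/6 = -1 + (3 + (2 + 2))/6 = -1 + (3 + 4)/6 = -1 + (1/6)*7 = -1 + 7/6 = 1/6)
y(-2) - (82 - 1*132) = 1/6 - (82 - 1*132) = 1/6 - (82 - 132) = 1/6 - 1*(-50) = 1/6 + 50 = 301/6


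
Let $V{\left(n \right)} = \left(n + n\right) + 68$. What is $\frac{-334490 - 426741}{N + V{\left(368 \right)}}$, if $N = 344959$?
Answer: $- \frac{761231}{345763} \approx -2.2016$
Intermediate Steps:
$V{\left(n \right)} = 68 + 2 n$ ($V{\left(n \right)} = 2 n + 68 = 68 + 2 n$)
$\frac{-334490 - 426741}{N + V{\left(368 \right)}} = \frac{-334490 - 426741}{344959 + \left(68 + 2 \cdot 368\right)} = - \frac{761231}{344959 + \left(68 + 736\right)} = - \frac{761231}{344959 + 804} = - \frac{761231}{345763}$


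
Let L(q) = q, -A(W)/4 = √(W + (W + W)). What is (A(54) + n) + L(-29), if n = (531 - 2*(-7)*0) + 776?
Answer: 1278 - 36*√2 ≈ 1227.1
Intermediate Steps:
A(W) = -4*√3*√W (A(W) = -4*√(W + (W + W)) = -4*√(W + 2*W) = -4*√3*√W)
n = 1307 (n = (531 + 14*0) + 776 = (531 + 0) + 776 = 531 + 776 = 1307)
(A(54) + n) + L(-29) = (-4*√3*√54 + 1307) - 29 = (-4*√3*3*√6 + 1307) - 29 = (-36*√2 + 1307) - 29 = (1307 - 36*√2) - 29 = 1278 - 36*√2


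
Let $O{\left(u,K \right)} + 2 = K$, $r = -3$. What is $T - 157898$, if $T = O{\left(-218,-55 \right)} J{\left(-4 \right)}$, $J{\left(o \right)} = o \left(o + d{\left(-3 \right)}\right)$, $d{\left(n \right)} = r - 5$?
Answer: $-160634$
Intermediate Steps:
$O{\left(u,K \right)} = -2 + K$
$d{\left(n \right)} = -8$ ($d{\left(n \right)} = -3 - 5 = -8$)
$J{\left(o \right)} = o \left(-8 + o\right)$ ($J{\left(o \right)} = o \left(o - 8\right) = o \left(-8 + o\right)$)
$T = -2736$ ($T = \left(-2 - 55\right) \left(- 4 \left(-8 - 4\right)\right) = - 57 \left(\left(-4\right) \left(-12\right)\right) = \left(-57\right) 48 = -2736$)
$T - 157898 = -2736 - 157898 = -160634$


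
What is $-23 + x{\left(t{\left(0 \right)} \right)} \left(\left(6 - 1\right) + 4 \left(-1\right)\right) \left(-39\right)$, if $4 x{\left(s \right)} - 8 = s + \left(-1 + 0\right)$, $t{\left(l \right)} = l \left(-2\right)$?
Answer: $- \frac{365}{4} \approx -91.25$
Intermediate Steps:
$t{\left(l \right)} = - 2 l$
$x{\left(s \right)} = \frac{7}{4} + \frac{s}{4}$ ($x{\left(s \right)} = 2 + \frac{s + \left(-1 + 0\right)}{4} = 2 + \frac{s - 1}{4} = 2 + \frac{-1 + s}{4} = 2 + \left(- \frac{1}{4} + \frac{s}{4}\right) = \frac{7}{4} + \frac{s}{4}$)
$-23 + x{\left(t{\left(0 \right)} \right)} \left(\left(6 - 1\right) + 4 \left(-1\right)\right) \left(-39\right) = -23 + \left(\frac{7}{4} + \frac{\left(-2\right) 0}{4}\right) \left(\left(6 - 1\right) + 4 \left(-1\right)\right) \left(-39\right) = -23 + \left(\frac{7}{4} + \frac{1}{4} \cdot 0\right) \left(5 - 4\right) \left(-39\right) = -23 + \left(\frac{7}{4} + 0\right) 1 \left(-39\right) = -23 + \frac{7}{4} \cdot 1 \left(-39\right) = -23 + \frac{7}{4} \left(-39\right) = -23 - \frac{273}{4} = - \frac{365}{4}$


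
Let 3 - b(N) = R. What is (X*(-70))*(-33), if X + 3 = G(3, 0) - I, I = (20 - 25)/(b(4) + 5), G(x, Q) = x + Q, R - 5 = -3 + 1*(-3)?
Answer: 3850/3 ≈ 1283.3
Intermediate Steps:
R = -1 (R = 5 + (-3 + 1*(-3)) = 5 + (-3 - 3) = 5 - 6 = -1)
b(N) = 4 (b(N) = 3 - 1*(-1) = 3 + 1 = 4)
G(x, Q) = Q + x
I = -5/9 (I = (20 - 25)/(4 + 5) = -5/9 ≈ -0.55556)
X = 5/9 (X = -3 + ((0 + 3) - 1*(-5/9)) = -3 + (3 + 5/9) = -3 + 32/9 = 5/9 ≈ 0.55556)
(X*(-70))*(-33) = ((5/9)*(-70))*(-33) = -350/9*(-33) = 3850/3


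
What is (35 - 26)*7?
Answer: 63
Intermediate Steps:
(35 - 26)*7 = 9*7 = 63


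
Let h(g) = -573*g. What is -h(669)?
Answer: 383337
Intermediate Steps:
-h(669) = -(-573)*669 = -1*(-383337) = 383337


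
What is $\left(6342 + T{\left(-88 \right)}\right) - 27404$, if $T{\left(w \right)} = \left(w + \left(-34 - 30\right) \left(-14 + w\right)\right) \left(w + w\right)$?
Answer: $-1154502$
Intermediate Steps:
$T{\left(w \right)} = 2 w \left(896 - 63 w\right)$ ($T{\left(w \right)} = \left(w - 64 \left(-14 + w\right)\right) 2 w = \left(w - \left(-896 + 64 w\right)\right) 2 w = \left(896 - 63 w\right) 2 w = 2 w \left(896 - 63 w\right)$)
$\left(6342 + T{\left(-88 \right)}\right) - 27404 = \left(6342 + 14 \left(-88\right) \left(128 - -792\right)\right) - 27404 = \left(6342 + 14 \left(-88\right) \left(128 + 792\right)\right) - 27404 = \left(6342 + 14 \left(-88\right) 920\right) - 27404 = \left(6342 - 1133440\right) - 27404 = -1127098 - 27404 = -1154502$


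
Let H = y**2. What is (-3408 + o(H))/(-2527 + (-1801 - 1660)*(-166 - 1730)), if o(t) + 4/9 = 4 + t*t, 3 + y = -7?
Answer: 59360/59035761 ≈ 0.0010055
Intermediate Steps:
y = -10 (y = -3 - 7 = -10)
H = 100 (H = (-10)**2 = 100)
o(t) = 32/9 + t**2 (o(t) = -4/9 + (4 + t*t) = -4/9 + (4 + t**2) = 32/9 + t**2)
(-3408 + o(H))/(-2527 + (-1801 - 1660)*(-166 - 1730)) = (-3408 + (32/9 + 100**2))/(-2527 + (-1801 - 1660)*(-166 - 1730)) = (-3408 + (32/9 + 10000))/(-2527 - 3461*(-1896)) = (-3408 + 90032/9)/(-2527 + 6562056) = (59360/9)/6559529 = (59360/9)*(1/6559529) = 59360/59035761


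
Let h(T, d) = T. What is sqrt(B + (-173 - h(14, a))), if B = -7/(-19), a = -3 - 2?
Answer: 3*I*sqrt(7486)/19 ≈ 13.661*I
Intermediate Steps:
a = -5
B = 7/19 (B = -1/19*(-7) = 7/19 ≈ 0.36842)
sqrt(B + (-173 - h(14, a))) = sqrt(7/19 + (-173 - 1*14)) = sqrt(7/19 + (-173 - 14)) = sqrt(7/19 - 187) = sqrt(-3546/19) = 3*I*sqrt(7486)/19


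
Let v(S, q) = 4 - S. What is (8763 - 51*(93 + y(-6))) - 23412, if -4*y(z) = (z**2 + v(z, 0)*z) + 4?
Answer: -19647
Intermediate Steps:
y(z) = -1 - z**2/4 - z*(4 - z)/4 (y(z) = -((z**2 + (4 - z)*z) + 4)/4 = -((z**2 + z*(4 - z)) + 4)/4 = -(4 + z**2 + z*(4 - z))/4 = -1 - z**2/4 - z*(4 - z)/4)
(8763 - 51*(93 + y(-6))) - 23412 = (8763 - 51*(93 + (-1 - 1*(-6)))) - 23412 = (8763 - 51*(93 + (-1 + 6))) - 23412 = (8763 - 51*(93 + 5)) - 23412 = (8763 - 51*98) - 23412 = (8763 - 4998) - 23412 = 3765 - 23412 = -19647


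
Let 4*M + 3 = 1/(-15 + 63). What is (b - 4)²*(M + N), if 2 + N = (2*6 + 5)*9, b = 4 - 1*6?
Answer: 86547/16 ≈ 5409.2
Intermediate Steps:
b = -2 (b = 4 - 6 = -2)
M = -143/192 (M = -¾ + 1/(4*(-15 + 63)) = -¾ + (¼)/48 = -¾ + (¼)*(1/48) = -¾ + 1/192 = -143/192 ≈ -0.74479)
N = 151 (N = -2 + (2*6 + 5)*9 = -2 + (12 + 5)*9 = -2 + 17*9 = -2 + 153 = 151)
(b - 4)²*(M + N) = (-2 - 4)²*(-143/192 + 151) = (-6)²*(28849/192) = 36*(28849/192) = 86547/16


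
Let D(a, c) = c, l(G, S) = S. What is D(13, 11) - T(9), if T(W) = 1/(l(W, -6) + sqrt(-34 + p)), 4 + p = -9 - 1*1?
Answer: 155/14 + I*sqrt(3)/21 ≈ 11.071 + 0.082479*I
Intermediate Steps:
p = -14 (p = -4 + (-9 - 1*1) = -4 + (-9 - 1) = -4 - 10 = -14)
T(W) = 1/(-6 + 4*I*sqrt(3)) (T(W) = 1/(-6 + sqrt(-34 - 14)) = 1/(-6 + sqrt(-48)) = 1/(-6 + 4*I*sqrt(3)))
D(13, 11) - T(9) = 11 - (-1/14 - I*sqrt(3)/21) = 11 + (1/14 + I*sqrt(3)/21) = 155/14 + I*sqrt(3)/21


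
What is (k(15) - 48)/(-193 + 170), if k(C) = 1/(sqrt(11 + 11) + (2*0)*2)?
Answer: 48/23 - sqrt(22)/506 ≈ 2.0777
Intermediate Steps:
k(C) = sqrt(22)/22 (k(C) = 1/(sqrt(22) + 0*2) = 1/(sqrt(22) + 0) = 1/(sqrt(22)) = sqrt(22)/22)
(k(15) - 48)/(-193 + 170) = (sqrt(22)/22 - 48)/(-193 + 170) = (-48 + sqrt(22)/22)/(-23) = (-48 + sqrt(22)/22)*(-1/23) = 48/23 - sqrt(22)/506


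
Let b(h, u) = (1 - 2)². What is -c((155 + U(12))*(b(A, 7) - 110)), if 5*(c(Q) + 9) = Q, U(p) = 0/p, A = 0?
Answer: 3388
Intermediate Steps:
U(p) = 0
b(h, u) = 1 (b(h, u) = (-1)² = 1)
c(Q) = -9 + Q/5
-c((155 + U(12))*(b(A, 7) - 110)) = -(-9 + ((155 + 0)*(1 - 110))/5) = -(-9 + (155*(-109))/5) = -(-9 + (⅕)*(-16895)) = -(-9 - 3379) = -1*(-3388) = 3388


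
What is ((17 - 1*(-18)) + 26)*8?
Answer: 488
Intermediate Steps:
((17 - 1*(-18)) + 26)*8 = ((17 + 18) + 26)*8 = (35 + 26)*8 = 61*8 = 488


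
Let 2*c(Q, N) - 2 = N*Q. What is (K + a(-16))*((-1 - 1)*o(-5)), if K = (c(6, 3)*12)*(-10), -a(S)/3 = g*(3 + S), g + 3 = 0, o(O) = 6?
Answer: 15804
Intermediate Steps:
g = -3 (g = -3 + 0 = -3)
c(Q, N) = 1 + N*Q/2 (c(Q, N) = 1 + (N*Q)/2 = 1 + N*Q/2)
a(S) = 27 + 9*S (a(S) = -(-9)*(3 + S) = -3*(-9 - 3*S) = 27 + 9*S)
K = -1200 (K = ((1 + (1/2)*3*6)*12)*(-10) = ((1 + 9)*12)*(-10) = (10*12)*(-10) = 120*(-10) = -1200)
(K + a(-16))*((-1 - 1)*o(-5)) = (-1200 + (27 + 9*(-16)))*((-1 - 1)*6) = (-1200 + (27 - 144))*(-2*6) = (-1200 - 117)*(-12) = -1317*(-12) = 15804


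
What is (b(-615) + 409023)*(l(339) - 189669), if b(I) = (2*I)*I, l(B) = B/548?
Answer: -121137250848129/548 ≈ -2.2105e+11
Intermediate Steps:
l(B) = B/548 (l(B) = B*(1/548) = B/548)
b(I) = 2*I²
(b(-615) + 409023)*(l(339) - 189669) = (2*(-615)² + 409023)*((1/548)*339 - 189669) = (2*378225 + 409023)*(339/548 - 189669) = (756450 + 409023)*(-103938273/548) = 1165473*(-103938273/548) = -121137250848129/548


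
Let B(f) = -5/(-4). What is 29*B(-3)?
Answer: 145/4 ≈ 36.250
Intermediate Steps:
B(f) = 5/4 (B(f) = -5*(-¼) = 5/4)
29*B(-3) = 29*(5/4) = 145/4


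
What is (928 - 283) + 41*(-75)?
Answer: -2430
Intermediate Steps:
(928 - 283) + 41*(-75) = 645 - 3075 = -2430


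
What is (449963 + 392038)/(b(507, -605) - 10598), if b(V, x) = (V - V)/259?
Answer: -842001/10598 ≈ -79.449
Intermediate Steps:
b(V, x) = 0 (b(V, x) = 0*(1/259) = 0)
(449963 + 392038)/(b(507, -605) - 10598) = (449963 + 392038)/(0 - 10598) = 842001/(-10598) = 842001*(-1/10598) = -842001/10598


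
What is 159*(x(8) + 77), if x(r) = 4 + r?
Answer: 14151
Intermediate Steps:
159*(x(8) + 77) = 159*((4 + 8) + 77) = 159*(12 + 77) = 159*89 = 14151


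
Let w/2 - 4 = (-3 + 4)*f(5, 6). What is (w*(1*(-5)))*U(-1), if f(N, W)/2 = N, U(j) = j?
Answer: 140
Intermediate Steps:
f(N, W) = 2*N
w = 28 (w = 8 + 2*((-3 + 4)*(2*5)) = 8 + 2*(1*10) = 8 + 2*10 = 8 + 20 = 28)
(w*(1*(-5)))*U(-1) = (28*(1*(-5)))*(-1) = (28*(-5))*(-1) = -140*(-1) = 140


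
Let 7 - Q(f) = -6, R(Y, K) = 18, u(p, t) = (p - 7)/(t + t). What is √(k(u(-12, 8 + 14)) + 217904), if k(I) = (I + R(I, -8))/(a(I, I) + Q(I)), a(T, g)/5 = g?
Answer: √5508871993/159 ≈ 466.80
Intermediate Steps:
u(p, t) = (-7 + p)/(2*t) (u(p, t) = (-7 + p)/((2*t)) = (-7 + p)*(1/(2*t)) = (-7 + p)/(2*t))
Q(f) = 13 (Q(f) = 7 - 1*(-6) = 7 + 6 = 13)
a(T, g) = 5*g
k(I) = (18 + I)/(13 + 5*I) (k(I) = (I + 18)/(5*I + 13) = (18 + I)/(13 + 5*I))
√(k(u(-12, 8 + 14)) + 217904) = √((18 + (-7 - 12)/(2*(8 + 14)))/(13 + 5*((-7 - 12)/(2*(8 + 14)))) + 217904) = √((18 + (½)*(-19)/22)/(13 + 5*((½)*(-19)/22)) + 217904) = √((18 + (½)*(1/22)*(-19))/(13 + 5*((½)*(1/22)*(-19))) + 217904) = √((18 - 19/44)/(13 + 5*(-19/44)) + 217904) = √((773/44)/(13 - 95/44) + 217904) = √((773/44)/(477/44) + 217904) = √((44/477)*(773/44) + 217904) = √(773/477 + 217904) = √(103940981/477) = √5508871993/159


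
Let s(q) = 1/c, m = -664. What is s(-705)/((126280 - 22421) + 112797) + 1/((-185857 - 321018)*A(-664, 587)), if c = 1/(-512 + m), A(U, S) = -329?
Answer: -24513968543/4516245098750 ≈ -0.0054280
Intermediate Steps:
c = -1/1176 (c = 1/(-512 - 664) = 1/(-1176) = -1/1176 ≈ -0.00085034)
s(q) = -1176 (s(q) = 1/(-1/1176) = -1176)
s(-705)/((126280 - 22421) + 112797) + 1/((-185857 - 321018)*A(-664, 587)) = -1176/((126280 - 22421) + 112797) + 1/(-185857 - 321018*(-329)) = -1176/(103859 + 112797) - 1/329/(-506875) = -1176/216656 - 1/506875*(-1/329) = -1176*1/216656 + 1/166761875 = -147/27082 + 1/166761875 = -24513968543/4516245098750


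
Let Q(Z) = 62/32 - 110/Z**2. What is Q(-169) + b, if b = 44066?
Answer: 20137988047/456976 ≈ 44068.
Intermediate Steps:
Q(Z) = 31/16 - 110/Z**2 (Q(Z) = 62*(1/32) - 110/Z**2 = 31/16 - 110/Z**2)
Q(-169) + b = (31/16 - 110/(-169)**2) + 44066 = (31/16 - 110*1/28561) + 44066 = (31/16 - 110/28561) + 44066 = 883631/456976 + 44066 = 20137988047/456976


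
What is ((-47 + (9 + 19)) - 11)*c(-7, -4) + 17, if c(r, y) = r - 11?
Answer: 557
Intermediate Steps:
c(r, y) = -11 + r
((-47 + (9 + 19)) - 11)*c(-7, -4) + 17 = ((-47 + (9 + 19)) - 11)*(-11 - 7) + 17 = ((-47 + 28) - 11)*(-18) + 17 = (-19 - 11)*(-18) + 17 = -30*(-18) + 17 = 540 + 17 = 557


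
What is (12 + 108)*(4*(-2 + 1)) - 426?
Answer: -906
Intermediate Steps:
(12 + 108)*(4*(-2 + 1)) - 426 = 120*(4*(-1)) - 426 = 120*(-4) - 426 = -480 - 426 = -906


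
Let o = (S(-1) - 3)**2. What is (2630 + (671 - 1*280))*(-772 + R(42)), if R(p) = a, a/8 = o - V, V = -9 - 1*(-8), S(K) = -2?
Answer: -1703844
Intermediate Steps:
V = -1 (V = -9 + 8 = -1)
o = 25 (o = (-2 - 3)**2 = (-5)**2 = 25)
a = 208 (a = 8*(25 - 1*(-1)) = 8*(25 + 1) = 8*26 = 208)
R(p) = 208
(2630 + (671 - 1*280))*(-772 + R(42)) = (2630 + (671 - 1*280))*(-772 + 208) = (2630 + (671 - 280))*(-564) = (2630 + 391)*(-564) = 3021*(-564) = -1703844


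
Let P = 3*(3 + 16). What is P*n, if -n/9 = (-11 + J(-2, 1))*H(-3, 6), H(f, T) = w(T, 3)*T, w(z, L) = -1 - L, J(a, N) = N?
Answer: -123120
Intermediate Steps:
H(f, T) = -4*T (H(f, T) = (-1 - 1*3)*T = (-1 - 3)*T = -4*T)
n = -2160 (n = -9*(-11 + 1)*(-4*6) = -(-90)*(-24) = -9*240 = -2160)
P = 57 (P = 3*19 = 57)
P*n = 57*(-2160) = -123120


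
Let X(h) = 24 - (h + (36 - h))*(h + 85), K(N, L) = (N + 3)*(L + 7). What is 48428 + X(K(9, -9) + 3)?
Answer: 46148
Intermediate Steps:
K(N, L) = (3 + N)*(7 + L)
X(h) = -3036 - 36*h (X(h) = 24 - 36*(85 + h) = 24 - (3060 + 36*h) = 24 + (-3060 - 36*h) = -3036 - 36*h)
48428 + X(K(9, -9) + 3) = 48428 + (-3036 - 36*((21 + 3*(-9) + 7*9 - 9*9) + 3)) = 48428 + (-3036 - 36*((21 - 27 + 63 - 81) + 3)) = 48428 + (-3036 - 36*(-24 + 3)) = 48428 + (-3036 - 36*(-21)) = 48428 + (-3036 + 756) = 48428 - 2280 = 46148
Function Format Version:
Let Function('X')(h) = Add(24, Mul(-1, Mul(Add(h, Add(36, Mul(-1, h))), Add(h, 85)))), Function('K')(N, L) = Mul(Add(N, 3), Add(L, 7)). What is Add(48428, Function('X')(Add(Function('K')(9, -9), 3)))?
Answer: 46148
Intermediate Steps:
Function('K')(N, L) = Mul(Add(3, N), Add(7, L))
Function('X')(h) = Add(-3036, Mul(-36, h)) (Function('X')(h) = Add(24, Mul(-1, Mul(36, Add(85, h)))) = Add(24, Mul(-1, Add(3060, Mul(36, h)))) = Add(24, Add(-3060, Mul(-36, h))) = Add(-3036, Mul(-36, h)))
Add(48428, Function('X')(Add(Function('K')(9, -9), 3))) = Add(48428, Add(-3036, Mul(-36, Add(Add(21, Mul(3, -9), Mul(7, 9), Mul(-9, 9)), 3)))) = Add(48428, Add(-3036, Mul(-36, Add(Add(21, -27, 63, -81), 3)))) = Add(48428, Add(-3036, Mul(-36, Add(-24, 3)))) = Add(48428, Add(-3036, Mul(-36, -21))) = Add(48428, Add(-3036, 756)) = Add(48428, -2280) = 46148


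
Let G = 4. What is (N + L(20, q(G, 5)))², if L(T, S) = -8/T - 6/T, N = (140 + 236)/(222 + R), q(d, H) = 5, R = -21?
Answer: 5536609/4040100 ≈ 1.3704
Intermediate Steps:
N = 376/201 (N = (140 + 236)/(222 - 21) = 376/201 ≈ 1.8706)
L(T, S) = -14/T
(N + L(20, q(G, 5)))² = (376/201 - 14/20)² = (376/201 - 14*1/20)² = (376/201 - 7/10)² = (2353/2010)² = 5536609/4040100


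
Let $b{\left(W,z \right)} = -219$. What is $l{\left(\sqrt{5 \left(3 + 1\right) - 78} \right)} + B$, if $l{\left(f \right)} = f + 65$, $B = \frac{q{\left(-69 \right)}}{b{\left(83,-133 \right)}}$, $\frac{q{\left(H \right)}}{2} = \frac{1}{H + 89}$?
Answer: $\frac{142349}{2190} + i \sqrt{58} \approx 65.0 + 7.6158 i$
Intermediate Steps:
$q{\left(H \right)} = \frac{2}{89 + H}$ ($q{\left(H \right)} = \frac{2}{H + 89} = \frac{2}{89 + H}$)
$B = - \frac{1}{2190}$ ($B = \frac{2 \frac{1}{89 - 69}}{-219} = \frac{2}{20} \left(- \frac{1}{219}\right) = 2 \cdot \frac{1}{20} \left(- \frac{1}{219}\right) = \frac{1}{10} \left(- \frac{1}{219}\right) = - \frac{1}{2190} \approx -0.00045662$)
$l{\left(f \right)} = 65 + f$
$l{\left(\sqrt{5 \left(3 + 1\right) - 78} \right)} + B = \left(65 + \sqrt{5 \left(3 + 1\right) - 78}\right) - \frac{1}{2190} = \left(65 + \sqrt{5 \cdot 4 - 78}\right) - \frac{1}{2190} = \left(65 + \sqrt{20 - 78}\right) - \frac{1}{2190} = \left(65 + \sqrt{-58}\right) - \frac{1}{2190} = \left(65 + i \sqrt{58}\right) - \frac{1}{2190} = \frac{142349}{2190} + i \sqrt{58}$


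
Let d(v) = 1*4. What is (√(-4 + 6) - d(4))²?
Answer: (4 - √2)² ≈ 6.6863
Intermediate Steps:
d(v) = 4
(√(-4 + 6) - d(4))² = (√(-4 + 6) - 1*4)² = (√2 - 4)² = (-4 + √2)²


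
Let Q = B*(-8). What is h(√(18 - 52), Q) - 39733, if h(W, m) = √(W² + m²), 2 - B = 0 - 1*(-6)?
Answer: -39733 + 3*√110 ≈ -39702.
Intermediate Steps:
B = -4 (B = 2 - (0 - 1*(-6)) = 2 - (0 + 6) = 2 - 1*6 = 2 - 6 = -4)
Q = 32 (Q = -4*(-8) = 32)
h(√(18 - 52), Q) - 39733 = √((√(18 - 52))² + 32²) - 39733 = √((√(-34))² + 1024) - 39733 = √((I*√34)² + 1024) - 39733 = √(-34 + 1024) - 39733 = √990 - 39733 = 3*√110 - 39733 = -39733 + 3*√110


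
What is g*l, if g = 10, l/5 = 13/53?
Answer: 650/53 ≈ 12.264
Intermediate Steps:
l = 65/53 (l = 5*(13/53) = 65/53 ≈ 1.2264)
g*l = 10*(65/53) = 650/53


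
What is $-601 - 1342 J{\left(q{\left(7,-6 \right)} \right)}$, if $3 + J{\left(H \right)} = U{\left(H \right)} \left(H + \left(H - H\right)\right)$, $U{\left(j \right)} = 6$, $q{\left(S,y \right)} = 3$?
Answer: $-20731$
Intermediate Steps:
$J{\left(H \right)} = -3 + 6 H$ ($J{\left(H \right)} = -3 + 6 \left(H + \left(H - H\right)\right) = -3 + 6 \left(H + 0\right) = -3 + 6 H$)
$-601 - 1342 J{\left(q{\left(7,-6 \right)} \right)} = -601 - 1342 \left(-3 + 6 \cdot 3\right) = -601 - 1342 \left(-3 + 18\right) = -601 - 20130 = -20731$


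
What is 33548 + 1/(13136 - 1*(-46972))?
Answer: 2016503185/60108 ≈ 33548.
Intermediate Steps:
33548 + 1/(13136 - 1*(-46972)) = 33548 + 1/(13136 + 46972) = 33548 + 1/60108 = 2016503185/60108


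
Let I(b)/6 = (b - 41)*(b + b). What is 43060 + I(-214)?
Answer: 697900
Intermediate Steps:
I(b) = 12*b*(-41 + b) (I(b) = 6*((b - 41)*(b + b)) = 6*((-41 + b)*(2*b)) = 6*(2*b*(-41 + b)) = 12*b*(-41 + b))
43060 + I(-214) = 43060 + 12*(-214)*(-41 - 214) = 43060 + 12*(-214)*(-255) = 43060 + 654840 = 697900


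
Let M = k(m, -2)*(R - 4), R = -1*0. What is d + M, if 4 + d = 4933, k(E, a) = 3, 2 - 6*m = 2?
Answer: 4917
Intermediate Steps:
m = 0 (m = ⅓ - ⅙*2 = ⅓ - ⅓ = 0)
R = 0
d = 4929 (d = -4 + 4933 = 4929)
M = -12 (M = 3*(0 - 4) = 3*(-4) = -12)
d + M = 4929 - 12 = 4917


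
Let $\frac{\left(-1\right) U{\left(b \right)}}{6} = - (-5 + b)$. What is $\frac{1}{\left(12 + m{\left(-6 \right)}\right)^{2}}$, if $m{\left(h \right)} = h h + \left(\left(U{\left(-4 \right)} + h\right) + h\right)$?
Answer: $\frac{1}{324} \approx 0.0030864$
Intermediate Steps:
$U{\left(b \right)} = -30 + 6 b$ ($U{\left(b \right)} = - 6 \left(- (-5 + b)\right) = - 6 \left(5 - b\right) = -30 + 6 b$)
$m{\left(h \right)} = -54 + h^{2} + 2 h$ ($m{\left(h \right)} = h h + \left(\left(\left(-30 + 6 \left(-4\right)\right) + h\right) + h\right) = h^{2} + \left(\left(\left(-30 - 24\right) + h\right) + h\right) = h^{2} + \left(\left(-54 + h\right) + h\right) = h^{2} + \left(-54 + 2 h\right) = -54 + h^{2} + 2 h$)
$\frac{1}{\left(12 + m{\left(-6 \right)}\right)^{2}} = \frac{1}{\left(12 + \left(-54 + \left(-6\right)^{2} + 2 \left(-6\right)\right)\right)^{2}} = \frac{1}{\left(12 - 30\right)^{2}} = \frac{1}{\left(-18\right)^{2}} = \frac{1}{324}$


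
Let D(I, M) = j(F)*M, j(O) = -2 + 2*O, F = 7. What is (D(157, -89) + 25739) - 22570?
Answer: 2101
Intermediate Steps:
D(I, M) = 12*M (D(I, M) = (-2 + 2*7)*M = (-2 + 14)*M = 12*M)
(D(157, -89) + 25739) - 22570 = (12*(-89) + 25739) - 22570 = (-1068 + 25739) - 22570 = 24671 - 22570 = 2101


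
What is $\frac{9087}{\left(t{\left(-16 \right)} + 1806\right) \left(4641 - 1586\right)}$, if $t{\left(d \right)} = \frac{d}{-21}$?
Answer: $\frac{14679}{8916370} \approx 0.0016463$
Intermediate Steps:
$t{\left(d \right)} = - \frac{d}{21}$ ($t{\left(d \right)} = d \left(- \frac{1}{21}\right) = - \frac{d}{21}$)
$\frac{9087}{\left(t{\left(-16 \right)} + 1806\right) \left(4641 - 1586\right)} = \frac{9087}{\left(\left(- \frac{1}{21}\right) \left(-16\right) + 1806\right) \left(4641 - 1586\right)} = \frac{9087}{\left(\frac{16}{21} + 1806\right) 3055} = \frac{9087}{\frac{37942}{21} \cdot 3055} = \frac{9087}{\frac{115912810}{21}} = 9087 \cdot \frac{21}{115912810} = \frac{14679}{8916370}$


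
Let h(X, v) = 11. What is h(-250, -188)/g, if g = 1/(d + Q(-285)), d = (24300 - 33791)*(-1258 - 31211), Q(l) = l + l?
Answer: 3389789799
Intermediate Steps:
Q(l) = 2*l
d = 308163279 (d = -9491*(-32469) = 308163279)
g = 1/308162709 (g = 1/(308163279 + 2*(-285)) = 1/(308163279 - 570) = 1/308162709 ≈ 3.2450e-9)
h(-250, -188)/g = 11/(1/308162709) = 11*308162709 = 3389789799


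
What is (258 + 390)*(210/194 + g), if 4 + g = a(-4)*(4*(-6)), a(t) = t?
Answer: 5850792/97 ≈ 60317.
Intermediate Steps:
g = 92 (g = -4 - 16*(-6) = -4 - 4*(-24) = -4 + 96 = 92)
(258 + 390)*(210/194 + g) = (258 + 390)*(210/194 + 92) = 648*(210*(1/194) + 92) = 648*(105/97 + 92) = 648*(9029/97) = 5850792/97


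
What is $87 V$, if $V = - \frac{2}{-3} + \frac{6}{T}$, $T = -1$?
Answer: $-464$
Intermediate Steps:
$V = - \frac{16}{3}$ ($V = - \frac{2}{-3} + \frac{6}{-1} = \left(-2\right) \left(- \frac{1}{3}\right) + 6 \left(-1\right) = \frac{2}{3} - 6 = - \frac{16}{3} \approx -5.3333$)
$87 V = 87 \left(- \frac{16}{3}\right) = -464$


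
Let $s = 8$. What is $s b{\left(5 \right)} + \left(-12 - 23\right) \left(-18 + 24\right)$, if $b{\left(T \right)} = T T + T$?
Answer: $30$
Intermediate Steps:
$b{\left(T \right)} = T + T^{2}$ ($b{\left(T \right)} = T^{2} + T = T + T^{2}$)
$s b{\left(5 \right)} + \left(-12 - 23\right) \left(-18 + 24\right) = 8 \cdot 5 \left(1 + 5\right) + \left(-12 - 23\right) \left(-18 + 24\right) = 8 \cdot 5 \cdot 6 - 210 = 8 \cdot 30 - 210 = 240 - 210 = 30$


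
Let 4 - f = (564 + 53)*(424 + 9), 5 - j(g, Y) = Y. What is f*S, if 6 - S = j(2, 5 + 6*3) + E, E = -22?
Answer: -12289222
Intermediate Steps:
j(g, Y) = 5 - Y
f = -267157 (f = 4 - (564 + 53)*(424 + 9) = 4 - 617*433 = 4 - 1*267161 = 4 - 267161 = -267157)
S = 46 (S = 6 - ((5 - (5 + 6*3)) - 22) = 6 - ((5 - (5 + 18)) - 22) = 6 - ((5 - 1*23) - 22) = 6 - ((5 - 23) - 22) = 6 - (-18 - 22) = 6 - 1*(-40) = 6 + 40 = 46)
f*S = -267157*46 = -12289222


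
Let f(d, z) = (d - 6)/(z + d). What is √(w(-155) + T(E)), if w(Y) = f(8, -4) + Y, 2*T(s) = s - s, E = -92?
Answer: I*√618/2 ≈ 12.43*I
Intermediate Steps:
f(d, z) = (-6 + d)/(d + z)
T(s) = 0 (T(s) = (s - s)/2 = (½)*0 = 0)
w(Y) = ½ + Y (w(Y) = (-6 + 8)/(8 - 4) + Y = 2/4 + Y = (¼)*2 + Y = ½ + Y)
√(w(-155) + T(E)) = √((½ - 155) + 0) = √(-309/2 + 0) = √(-309/2) = I*√618/2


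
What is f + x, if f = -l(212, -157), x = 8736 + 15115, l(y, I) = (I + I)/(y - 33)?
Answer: 4269643/179 ≈ 23853.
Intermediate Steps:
l(y, I) = 2*I/(-33 + y) (l(y, I) = (2*I)/(-33 + y) = 2*I/(-33 + y))
x = 23851
f = 314/179 (f = -2*(-157)/(-33 + 212) = -2*(-157)/179 = -1*(-314/179) = 314/179 ≈ 1.7542)
f + x = 314/179 + 23851 = 4269643/179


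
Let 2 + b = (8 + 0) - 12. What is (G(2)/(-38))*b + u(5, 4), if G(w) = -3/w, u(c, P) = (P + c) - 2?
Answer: 257/38 ≈ 6.7632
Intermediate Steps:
b = -6 (b = -2 + ((8 + 0) - 12) = -2 + (8 - 12) = -2 - 4 = -6)
u(c, P) = -2 + P + c
(G(2)/(-38))*b + u(5, 4) = (-3/2/(-38))*(-6) + (-2 + 4 + 5) = (-3*1/2*(-1/38))*(-6) + 7 = -3/2*(-1/38)*(-6) + 7 = (3/76)*(-6) + 7 = -9/38 + 7 = 257/38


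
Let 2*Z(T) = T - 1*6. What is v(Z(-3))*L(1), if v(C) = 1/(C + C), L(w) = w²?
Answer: -⅑ ≈ -0.11111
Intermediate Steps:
Z(T) = -3 + T/2 (Z(T) = (T - 1*6)/2 = (T - 6)/2 = (-6 + T)/2 = -3 + T/2)
v(C) = 1/(2*C)
v(Z(-3))*L(1) = (1/(2*(-3 + (½)*(-3))))*1² = (1/(2*(-3 - 3/2)))*1 = (1/(2*(-9/2)))*1 = ((½)*(-2/9))*1 = -⅑*1 = -⅑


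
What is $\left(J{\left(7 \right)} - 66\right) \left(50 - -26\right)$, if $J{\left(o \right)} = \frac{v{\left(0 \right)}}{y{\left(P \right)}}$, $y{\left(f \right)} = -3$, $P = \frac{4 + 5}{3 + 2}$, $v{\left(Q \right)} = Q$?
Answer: $-5016$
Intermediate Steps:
$P = \frac{9}{5} \approx 1.8$
$J{\left(o \right)} = 0$ ($J{\left(o \right)} = \frac{0}{-3} = 0 \left(- \frac{1}{3}\right) = 0$)
$\left(J{\left(7 \right)} - 66\right) \left(50 - -26\right) = \left(0 - 66\right) \left(50 - -26\right) = - 66 \left(50 + 26\right) = \left(-66\right) 76 = -5016$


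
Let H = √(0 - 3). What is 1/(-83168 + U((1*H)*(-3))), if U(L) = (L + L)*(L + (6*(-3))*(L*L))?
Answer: I/(2*(-41611*I + 1458*√3)) ≈ -1.1972e-5 + 7.2657e-7*I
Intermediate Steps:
H = I*√3 (H = √(-3) = I*√3 ≈ 1.732*I)
U(L) = 2*L*(L - 18*L²) (U(L) = (2*L)*(L - 18*L²) = 2*L*(L - 18*L²))
1/(-83168 + U((1*H)*(-3))) = 1/(-83168 + ((1*(I*√3))*(-3))²*(2 - 36*1*(I*√3)*(-3))) = 1/(-83168 + ((I*√3)*(-3))²*(2 - 36*I*√3*(-3))) = 1/(-83168 + (-3*I*√3)²*(2 - (-108)*I*√3)) = 1/(-83168 - 27*(2 + 108*I*√3)) = 1/(-83168 + (-54 - 2916*I*√3)) = 1/(-83222 - 2916*I*√3)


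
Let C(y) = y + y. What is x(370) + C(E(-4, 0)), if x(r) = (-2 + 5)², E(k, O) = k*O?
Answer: 9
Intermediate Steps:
E(k, O) = O*k
C(y) = 2*y
x(r) = 9 (x(r) = 3² = 9)
x(370) + C(E(-4, 0)) = 9 + 2*(0*(-4)) = 9 + 2*0 = 9 + 0 = 9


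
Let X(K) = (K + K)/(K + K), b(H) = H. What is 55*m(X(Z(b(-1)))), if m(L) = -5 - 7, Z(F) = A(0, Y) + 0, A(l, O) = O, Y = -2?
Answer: -660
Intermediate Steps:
Z(F) = -2 (Z(F) = -2 + 0 = -2)
X(K) = 1 (X(K) = (2*K)/((2*K)) = (2*K)*(1/(2*K)) = 1)
m(L) = -12
55*m(X(Z(b(-1)))) = 55*(-12) = -660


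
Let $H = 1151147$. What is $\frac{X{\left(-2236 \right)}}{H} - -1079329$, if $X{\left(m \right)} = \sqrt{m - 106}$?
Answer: $1079329 + \frac{i \sqrt{2342}}{1151147} \approx 1.0793 \cdot 10^{6} + 4.204 \cdot 10^{-5} i$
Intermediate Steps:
$X{\left(m \right)} = \sqrt{-106 + m}$
$\frac{X{\left(-2236 \right)}}{H} - -1079329 = \frac{\sqrt{-106 - 2236}}{1151147} - -1079329 = \sqrt{-2342} \cdot \frac{1}{1151147} + 1079329 = i \sqrt{2342} \cdot \frac{1}{1151147} + 1079329 = \frac{i \sqrt{2342}}{1151147} + 1079329 = 1079329 + \frac{i \sqrt{2342}}{1151147}$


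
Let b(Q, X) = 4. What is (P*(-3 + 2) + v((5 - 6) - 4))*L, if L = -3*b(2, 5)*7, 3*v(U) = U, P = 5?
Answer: 560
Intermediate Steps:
v(U) = U/3
L = -84 (L = -3*4*7 = -12*7 = -84)
(P*(-3 + 2) + v((5 - 6) - 4))*L = (5*(-3 + 2) + ((5 - 6) - 4)/3)*(-84) = (5*(-1) + (-1 - 4)/3)*(-84) = (-5 + (⅓)*(-5))*(-84) = (-5 - 5/3)*(-84) = -20/3*(-84) = 560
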